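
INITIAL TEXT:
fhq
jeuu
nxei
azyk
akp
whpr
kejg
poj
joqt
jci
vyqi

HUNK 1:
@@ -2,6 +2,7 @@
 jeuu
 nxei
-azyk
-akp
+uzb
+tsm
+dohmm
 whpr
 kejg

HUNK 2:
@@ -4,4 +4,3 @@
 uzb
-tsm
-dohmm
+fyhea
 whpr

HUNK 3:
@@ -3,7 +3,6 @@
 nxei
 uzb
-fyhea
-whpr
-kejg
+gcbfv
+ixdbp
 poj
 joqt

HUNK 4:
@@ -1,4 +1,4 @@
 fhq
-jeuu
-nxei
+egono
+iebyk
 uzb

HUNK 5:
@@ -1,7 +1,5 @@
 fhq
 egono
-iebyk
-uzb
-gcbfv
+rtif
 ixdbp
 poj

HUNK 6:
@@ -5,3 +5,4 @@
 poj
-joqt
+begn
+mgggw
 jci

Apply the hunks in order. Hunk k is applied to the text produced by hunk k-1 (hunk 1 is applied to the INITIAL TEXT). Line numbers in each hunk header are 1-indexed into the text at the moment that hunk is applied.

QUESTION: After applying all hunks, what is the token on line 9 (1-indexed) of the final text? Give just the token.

Hunk 1: at line 2 remove [azyk,akp] add [uzb,tsm,dohmm] -> 12 lines: fhq jeuu nxei uzb tsm dohmm whpr kejg poj joqt jci vyqi
Hunk 2: at line 4 remove [tsm,dohmm] add [fyhea] -> 11 lines: fhq jeuu nxei uzb fyhea whpr kejg poj joqt jci vyqi
Hunk 3: at line 3 remove [fyhea,whpr,kejg] add [gcbfv,ixdbp] -> 10 lines: fhq jeuu nxei uzb gcbfv ixdbp poj joqt jci vyqi
Hunk 4: at line 1 remove [jeuu,nxei] add [egono,iebyk] -> 10 lines: fhq egono iebyk uzb gcbfv ixdbp poj joqt jci vyqi
Hunk 5: at line 1 remove [iebyk,uzb,gcbfv] add [rtif] -> 8 lines: fhq egono rtif ixdbp poj joqt jci vyqi
Hunk 6: at line 5 remove [joqt] add [begn,mgggw] -> 9 lines: fhq egono rtif ixdbp poj begn mgggw jci vyqi
Final line 9: vyqi

Answer: vyqi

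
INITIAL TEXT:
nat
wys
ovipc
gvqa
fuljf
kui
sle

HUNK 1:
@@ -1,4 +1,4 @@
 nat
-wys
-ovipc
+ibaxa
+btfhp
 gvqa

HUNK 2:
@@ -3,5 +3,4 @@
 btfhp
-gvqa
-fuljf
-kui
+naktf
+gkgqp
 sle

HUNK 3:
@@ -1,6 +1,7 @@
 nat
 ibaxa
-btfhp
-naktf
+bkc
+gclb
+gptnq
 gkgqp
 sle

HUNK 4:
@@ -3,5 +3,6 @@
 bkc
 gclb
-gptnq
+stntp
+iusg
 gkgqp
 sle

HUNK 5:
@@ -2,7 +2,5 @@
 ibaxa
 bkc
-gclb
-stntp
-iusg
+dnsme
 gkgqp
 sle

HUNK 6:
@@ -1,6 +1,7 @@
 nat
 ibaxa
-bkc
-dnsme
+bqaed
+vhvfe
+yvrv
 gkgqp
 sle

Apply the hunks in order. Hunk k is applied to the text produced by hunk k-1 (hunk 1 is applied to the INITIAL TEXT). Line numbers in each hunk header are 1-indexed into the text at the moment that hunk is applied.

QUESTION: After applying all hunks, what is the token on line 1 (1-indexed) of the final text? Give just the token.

Hunk 1: at line 1 remove [wys,ovipc] add [ibaxa,btfhp] -> 7 lines: nat ibaxa btfhp gvqa fuljf kui sle
Hunk 2: at line 3 remove [gvqa,fuljf,kui] add [naktf,gkgqp] -> 6 lines: nat ibaxa btfhp naktf gkgqp sle
Hunk 3: at line 1 remove [btfhp,naktf] add [bkc,gclb,gptnq] -> 7 lines: nat ibaxa bkc gclb gptnq gkgqp sle
Hunk 4: at line 3 remove [gptnq] add [stntp,iusg] -> 8 lines: nat ibaxa bkc gclb stntp iusg gkgqp sle
Hunk 5: at line 2 remove [gclb,stntp,iusg] add [dnsme] -> 6 lines: nat ibaxa bkc dnsme gkgqp sle
Hunk 6: at line 1 remove [bkc,dnsme] add [bqaed,vhvfe,yvrv] -> 7 lines: nat ibaxa bqaed vhvfe yvrv gkgqp sle
Final line 1: nat

Answer: nat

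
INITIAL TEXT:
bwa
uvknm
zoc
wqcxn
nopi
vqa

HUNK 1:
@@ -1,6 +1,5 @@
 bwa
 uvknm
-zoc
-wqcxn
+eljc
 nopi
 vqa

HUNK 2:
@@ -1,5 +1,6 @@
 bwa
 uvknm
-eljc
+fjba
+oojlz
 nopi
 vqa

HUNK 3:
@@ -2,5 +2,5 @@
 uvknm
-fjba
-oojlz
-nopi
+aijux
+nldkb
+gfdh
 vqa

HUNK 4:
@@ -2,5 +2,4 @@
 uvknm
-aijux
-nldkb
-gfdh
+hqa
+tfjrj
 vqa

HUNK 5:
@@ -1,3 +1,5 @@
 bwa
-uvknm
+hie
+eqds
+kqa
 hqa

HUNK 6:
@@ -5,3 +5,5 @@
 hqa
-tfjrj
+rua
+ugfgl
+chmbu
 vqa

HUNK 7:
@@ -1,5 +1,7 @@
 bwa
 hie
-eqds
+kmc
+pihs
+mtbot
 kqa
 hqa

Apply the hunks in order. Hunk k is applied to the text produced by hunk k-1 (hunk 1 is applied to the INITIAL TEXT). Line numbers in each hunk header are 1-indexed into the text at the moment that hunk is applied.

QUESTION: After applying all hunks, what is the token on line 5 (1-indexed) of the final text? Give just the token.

Hunk 1: at line 1 remove [zoc,wqcxn] add [eljc] -> 5 lines: bwa uvknm eljc nopi vqa
Hunk 2: at line 1 remove [eljc] add [fjba,oojlz] -> 6 lines: bwa uvknm fjba oojlz nopi vqa
Hunk 3: at line 2 remove [fjba,oojlz,nopi] add [aijux,nldkb,gfdh] -> 6 lines: bwa uvknm aijux nldkb gfdh vqa
Hunk 4: at line 2 remove [aijux,nldkb,gfdh] add [hqa,tfjrj] -> 5 lines: bwa uvknm hqa tfjrj vqa
Hunk 5: at line 1 remove [uvknm] add [hie,eqds,kqa] -> 7 lines: bwa hie eqds kqa hqa tfjrj vqa
Hunk 6: at line 5 remove [tfjrj] add [rua,ugfgl,chmbu] -> 9 lines: bwa hie eqds kqa hqa rua ugfgl chmbu vqa
Hunk 7: at line 1 remove [eqds] add [kmc,pihs,mtbot] -> 11 lines: bwa hie kmc pihs mtbot kqa hqa rua ugfgl chmbu vqa
Final line 5: mtbot

Answer: mtbot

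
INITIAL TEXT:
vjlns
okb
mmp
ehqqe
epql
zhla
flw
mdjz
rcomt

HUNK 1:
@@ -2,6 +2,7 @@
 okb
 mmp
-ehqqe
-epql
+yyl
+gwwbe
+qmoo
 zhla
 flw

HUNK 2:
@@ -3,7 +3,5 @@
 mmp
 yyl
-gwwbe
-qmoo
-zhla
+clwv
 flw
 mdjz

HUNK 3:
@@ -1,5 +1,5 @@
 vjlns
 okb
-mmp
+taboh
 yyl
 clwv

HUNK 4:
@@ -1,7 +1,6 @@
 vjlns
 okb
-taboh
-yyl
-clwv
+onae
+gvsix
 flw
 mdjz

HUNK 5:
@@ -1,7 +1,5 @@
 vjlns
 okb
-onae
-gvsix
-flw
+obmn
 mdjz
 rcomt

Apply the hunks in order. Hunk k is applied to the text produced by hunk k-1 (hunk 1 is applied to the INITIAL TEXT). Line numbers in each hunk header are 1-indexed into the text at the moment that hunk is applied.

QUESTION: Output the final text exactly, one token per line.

Answer: vjlns
okb
obmn
mdjz
rcomt

Derivation:
Hunk 1: at line 2 remove [ehqqe,epql] add [yyl,gwwbe,qmoo] -> 10 lines: vjlns okb mmp yyl gwwbe qmoo zhla flw mdjz rcomt
Hunk 2: at line 3 remove [gwwbe,qmoo,zhla] add [clwv] -> 8 lines: vjlns okb mmp yyl clwv flw mdjz rcomt
Hunk 3: at line 1 remove [mmp] add [taboh] -> 8 lines: vjlns okb taboh yyl clwv flw mdjz rcomt
Hunk 4: at line 1 remove [taboh,yyl,clwv] add [onae,gvsix] -> 7 lines: vjlns okb onae gvsix flw mdjz rcomt
Hunk 5: at line 1 remove [onae,gvsix,flw] add [obmn] -> 5 lines: vjlns okb obmn mdjz rcomt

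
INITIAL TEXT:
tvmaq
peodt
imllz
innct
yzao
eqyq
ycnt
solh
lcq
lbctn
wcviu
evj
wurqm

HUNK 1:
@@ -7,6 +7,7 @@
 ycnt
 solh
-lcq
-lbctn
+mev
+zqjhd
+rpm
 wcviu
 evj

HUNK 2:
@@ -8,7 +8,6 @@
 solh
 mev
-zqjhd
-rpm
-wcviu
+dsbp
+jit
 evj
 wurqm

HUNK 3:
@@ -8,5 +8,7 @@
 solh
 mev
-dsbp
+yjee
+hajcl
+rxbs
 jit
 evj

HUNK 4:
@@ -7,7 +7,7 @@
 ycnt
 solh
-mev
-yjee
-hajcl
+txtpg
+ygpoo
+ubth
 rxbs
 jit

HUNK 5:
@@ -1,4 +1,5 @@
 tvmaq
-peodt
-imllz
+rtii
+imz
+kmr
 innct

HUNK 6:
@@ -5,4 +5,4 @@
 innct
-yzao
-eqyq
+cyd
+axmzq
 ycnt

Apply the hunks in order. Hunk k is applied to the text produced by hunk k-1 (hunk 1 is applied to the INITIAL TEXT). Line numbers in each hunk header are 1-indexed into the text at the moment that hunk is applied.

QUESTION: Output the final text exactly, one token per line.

Hunk 1: at line 7 remove [lcq,lbctn] add [mev,zqjhd,rpm] -> 14 lines: tvmaq peodt imllz innct yzao eqyq ycnt solh mev zqjhd rpm wcviu evj wurqm
Hunk 2: at line 8 remove [zqjhd,rpm,wcviu] add [dsbp,jit] -> 13 lines: tvmaq peodt imllz innct yzao eqyq ycnt solh mev dsbp jit evj wurqm
Hunk 3: at line 8 remove [dsbp] add [yjee,hajcl,rxbs] -> 15 lines: tvmaq peodt imllz innct yzao eqyq ycnt solh mev yjee hajcl rxbs jit evj wurqm
Hunk 4: at line 7 remove [mev,yjee,hajcl] add [txtpg,ygpoo,ubth] -> 15 lines: tvmaq peodt imllz innct yzao eqyq ycnt solh txtpg ygpoo ubth rxbs jit evj wurqm
Hunk 5: at line 1 remove [peodt,imllz] add [rtii,imz,kmr] -> 16 lines: tvmaq rtii imz kmr innct yzao eqyq ycnt solh txtpg ygpoo ubth rxbs jit evj wurqm
Hunk 6: at line 5 remove [yzao,eqyq] add [cyd,axmzq] -> 16 lines: tvmaq rtii imz kmr innct cyd axmzq ycnt solh txtpg ygpoo ubth rxbs jit evj wurqm

Answer: tvmaq
rtii
imz
kmr
innct
cyd
axmzq
ycnt
solh
txtpg
ygpoo
ubth
rxbs
jit
evj
wurqm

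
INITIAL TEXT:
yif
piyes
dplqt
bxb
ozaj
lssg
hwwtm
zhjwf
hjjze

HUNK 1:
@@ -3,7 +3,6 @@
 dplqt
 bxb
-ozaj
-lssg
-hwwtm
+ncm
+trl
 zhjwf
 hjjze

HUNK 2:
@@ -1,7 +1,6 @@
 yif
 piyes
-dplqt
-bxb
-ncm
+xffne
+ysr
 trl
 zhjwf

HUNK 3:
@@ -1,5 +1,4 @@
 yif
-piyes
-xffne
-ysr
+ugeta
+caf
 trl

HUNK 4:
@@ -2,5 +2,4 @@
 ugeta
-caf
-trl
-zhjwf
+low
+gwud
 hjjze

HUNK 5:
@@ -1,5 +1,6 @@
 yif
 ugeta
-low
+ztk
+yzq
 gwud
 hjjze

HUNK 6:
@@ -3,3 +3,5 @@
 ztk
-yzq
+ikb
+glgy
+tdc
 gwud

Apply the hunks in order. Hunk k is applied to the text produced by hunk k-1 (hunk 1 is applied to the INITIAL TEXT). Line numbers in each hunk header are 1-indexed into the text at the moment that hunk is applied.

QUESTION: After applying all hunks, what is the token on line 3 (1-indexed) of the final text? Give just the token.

Answer: ztk

Derivation:
Hunk 1: at line 3 remove [ozaj,lssg,hwwtm] add [ncm,trl] -> 8 lines: yif piyes dplqt bxb ncm trl zhjwf hjjze
Hunk 2: at line 1 remove [dplqt,bxb,ncm] add [xffne,ysr] -> 7 lines: yif piyes xffne ysr trl zhjwf hjjze
Hunk 3: at line 1 remove [piyes,xffne,ysr] add [ugeta,caf] -> 6 lines: yif ugeta caf trl zhjwf hjjze
Hunk 4: at line 2 remove [caf,trl,zhjwf] add [low,gwud] -> 5 lines: yif ugeta low gwud hjjze
Hunk 5: at line 1 remove [low] add [ztk,yzq] -> 6 lines: yif ugeta ztk yzq gwud hjjze
Hunk 6: at line 3 remove [yzq] add [ikb,glgy,tdc] -> 8 lines: yif ugeta ztk ikb glgy tdc gwud hjjze
Final line 3: ztk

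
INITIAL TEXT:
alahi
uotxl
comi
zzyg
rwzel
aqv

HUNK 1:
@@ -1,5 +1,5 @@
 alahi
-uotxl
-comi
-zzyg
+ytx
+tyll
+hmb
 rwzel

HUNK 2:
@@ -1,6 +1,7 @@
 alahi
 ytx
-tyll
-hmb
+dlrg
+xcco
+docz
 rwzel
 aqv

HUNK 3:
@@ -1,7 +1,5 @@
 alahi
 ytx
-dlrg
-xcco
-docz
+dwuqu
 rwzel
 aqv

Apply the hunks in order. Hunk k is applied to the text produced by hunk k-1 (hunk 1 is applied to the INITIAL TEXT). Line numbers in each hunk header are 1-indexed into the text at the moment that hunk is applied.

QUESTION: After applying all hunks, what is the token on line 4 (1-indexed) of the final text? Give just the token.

Answer: rwzel

Derivation:
Hunk 1: at line 1 remove [uotxl,comi,zzyg] add [ytx,tyll,hmb] -> 6 lines: alahi ytx tyll hmb rwzel aqv
Hunk 2: at line 1 remove [tyll,hmb] add [dlrg,xcco,docz] -> 7 lines: alahi ytx dlrg xcco docz rwzel aqv
Hunk 3: at line 1 remove [dlrg,xcco,docz] add [dwuqu] -> 5 lines: alahi ytx dwuqu rwzel aqv
Final line 4: rwzel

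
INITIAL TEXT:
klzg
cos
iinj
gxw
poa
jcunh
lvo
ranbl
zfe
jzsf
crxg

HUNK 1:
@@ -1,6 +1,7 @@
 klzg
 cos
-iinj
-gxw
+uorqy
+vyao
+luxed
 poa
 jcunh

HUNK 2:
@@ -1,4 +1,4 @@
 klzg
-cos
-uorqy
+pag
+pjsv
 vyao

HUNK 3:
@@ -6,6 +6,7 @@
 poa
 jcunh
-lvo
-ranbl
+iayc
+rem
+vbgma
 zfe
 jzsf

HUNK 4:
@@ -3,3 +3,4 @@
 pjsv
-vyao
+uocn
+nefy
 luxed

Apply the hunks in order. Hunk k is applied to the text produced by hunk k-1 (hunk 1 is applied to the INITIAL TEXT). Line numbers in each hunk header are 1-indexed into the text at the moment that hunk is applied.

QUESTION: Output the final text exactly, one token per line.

Answer: klzg
pag
pjsv
uocn
nefy
luxed
poa
jcunh
iayc
rem
vbgma
zfe
jzsf
crxg

Derivation:
Hunk 1: at line 1 remove [iinj,gxw] add [uorqy,vyao,luxed] -> 12 lines: klzg cos uorqy vyao luxed poa jcunh lvo ranbl zfe jzsf crxg
Hunk 2: at line 1 remove [cos,uorqy] add [pag,pjsv] -> 12 lines: klzg pag pjsv vyao luxed poa jcunh lvo ranbl zfe jzsf crxg
Hunk 3: at line 6 remove [lvo,ranbl] add [iayc,rem,vbgma] -> 13 lines: klzg pag pjsv vyao luxed poa jcunh iayc rem vbgma zfe jzsf crxg
Hunk 4: at line 3 remove [vyao] add [uocn,nefy] -> 14 lines: klzg pag pjsv uocn nefy luxed poa jcunh iayc rem vbgma zfe jzsf crxg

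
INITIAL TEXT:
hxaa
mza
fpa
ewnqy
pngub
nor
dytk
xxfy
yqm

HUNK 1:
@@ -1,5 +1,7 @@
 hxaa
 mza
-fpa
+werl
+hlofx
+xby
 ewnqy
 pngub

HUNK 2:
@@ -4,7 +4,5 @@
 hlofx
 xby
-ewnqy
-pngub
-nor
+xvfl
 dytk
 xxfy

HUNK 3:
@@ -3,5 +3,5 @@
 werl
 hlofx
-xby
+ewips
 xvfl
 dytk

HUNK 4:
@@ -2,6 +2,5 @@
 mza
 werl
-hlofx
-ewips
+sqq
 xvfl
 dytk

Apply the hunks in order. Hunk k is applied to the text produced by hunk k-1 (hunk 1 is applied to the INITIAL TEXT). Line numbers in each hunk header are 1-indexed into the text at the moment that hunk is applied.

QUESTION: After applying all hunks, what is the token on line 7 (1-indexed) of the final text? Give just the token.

Hunk 1: at line 1 remove [fpa] add [werl,hlofx,xby] -> 11 lines: hxaa mza werl hlofx xby ewnqy pngub nor dytk xxfy yqm
Hunk 2: at line 4 remove [ewnqy,pngub,nor] add [xvfl] -> 9 lines: hxaa mza werl hlofx xby xvfl dytk xxfy yqm
Hunk 3: at line 3 remove [xby] add [ewips] -> 9 lines: hxaa mza werl hlofx ewips xvfl dytk xxfy yqm
Hunk 4: at line 2 remove [hlofx,ewips] add [sqq] -> 8 lines: hxaa mza werl sqq xvfl dytk xxfy yqm
Final line 7: xxfy

Answer: xxfy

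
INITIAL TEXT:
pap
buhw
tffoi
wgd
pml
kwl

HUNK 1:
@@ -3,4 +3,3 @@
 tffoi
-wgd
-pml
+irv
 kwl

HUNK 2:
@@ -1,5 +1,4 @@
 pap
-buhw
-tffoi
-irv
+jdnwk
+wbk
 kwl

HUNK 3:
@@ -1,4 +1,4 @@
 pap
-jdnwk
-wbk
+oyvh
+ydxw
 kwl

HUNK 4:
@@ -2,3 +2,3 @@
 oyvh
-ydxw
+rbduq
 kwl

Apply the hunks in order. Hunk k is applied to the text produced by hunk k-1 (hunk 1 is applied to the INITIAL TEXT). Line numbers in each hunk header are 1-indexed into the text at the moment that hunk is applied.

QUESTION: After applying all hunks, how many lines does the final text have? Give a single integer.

Answer: 4

Derivation:
Hunk 1: at line 3 remove [wgd,pml] add [irv] -> 5 lines: pap buhw tffoi irv kwl
Hunk 2: at line 1 remove [buhw,tffoi,irv] add [jdnwk,wbk] -> 4 lines: pap jdnwk wbk kwl
Hunk 3: at line 1 remove [jdnwk,wbk] add [oyvh,ydxw] -> 4 lines: pap oyvh ydxw kwl
Hunk 4: at line 2 remove [ydxw] add [rbduq] -> 4 lines: pap oyvh rbduq kwl
Final line count: 4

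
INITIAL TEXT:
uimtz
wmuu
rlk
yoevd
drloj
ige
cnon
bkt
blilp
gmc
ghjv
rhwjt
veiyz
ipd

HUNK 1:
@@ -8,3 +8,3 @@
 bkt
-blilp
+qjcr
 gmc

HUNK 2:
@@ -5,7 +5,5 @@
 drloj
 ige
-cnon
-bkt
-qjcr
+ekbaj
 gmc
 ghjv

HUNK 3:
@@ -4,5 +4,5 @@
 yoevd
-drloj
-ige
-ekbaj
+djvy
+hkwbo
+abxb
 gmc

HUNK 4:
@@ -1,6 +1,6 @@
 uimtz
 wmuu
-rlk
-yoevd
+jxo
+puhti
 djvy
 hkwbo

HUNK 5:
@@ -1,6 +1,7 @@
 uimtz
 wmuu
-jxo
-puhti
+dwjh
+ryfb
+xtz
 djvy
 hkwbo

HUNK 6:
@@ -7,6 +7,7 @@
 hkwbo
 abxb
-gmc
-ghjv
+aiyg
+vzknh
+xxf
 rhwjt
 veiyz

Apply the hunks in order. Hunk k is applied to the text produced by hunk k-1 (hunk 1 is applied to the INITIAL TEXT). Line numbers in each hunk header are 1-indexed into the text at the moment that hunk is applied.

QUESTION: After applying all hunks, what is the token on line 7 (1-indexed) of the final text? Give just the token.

Answer: hkwbo

Derivation:
Hunk 1: at line 8 remove [blilp] add [qjcr] -> 14 lines: uimtz wmuu rlk yoevd drloj ige cnon bkt qjcr gmc ghjv rhwjt veiyz ipd
Hunk 2: at line 5 remove [cnon,bkt,qjcr] add [ekbaj] -> 12 lines: uimtz wmuu rlk yoevd drloj ige ekbaj gmc ghjv rhwjt veiyz ipd
Hunk 3: at line 4 remove [drloj,ige,ekbaj] add [djvy,hkwbo,abxb] -> 12 lines: uimtz wmuu rlk yoevd djvy hkwbo abxb gmc ghjv rhwjt veiyz ipd
Hunk 4: at line 1 remove [rlk,yoevd] add [jxo,puhti] -> 12 lines: uimtz wmuu jxo puhti djvy hkwbo abxb gmc ghjv rhwjt veiyz ipd
Hunk 5: at line 1 remove [jxo,puhti] add [dwjh,ryfb,xtz] -> 13 lines: uimtz wmuu dwjh ryfb xtz djvy hkwbo abxb gmc ghjv rhwjt veiyz ipd
Hunk 6: at line 7 remove [gmc,ghjv] add [aiyg,vzknh,xxf] -> 14 lines: uimtz wmuu dwjh ryfb xtz djvy hkwbo abxb aiyg vzknh xxf rhwjt veiyz ipd
Final line 7: hkwbo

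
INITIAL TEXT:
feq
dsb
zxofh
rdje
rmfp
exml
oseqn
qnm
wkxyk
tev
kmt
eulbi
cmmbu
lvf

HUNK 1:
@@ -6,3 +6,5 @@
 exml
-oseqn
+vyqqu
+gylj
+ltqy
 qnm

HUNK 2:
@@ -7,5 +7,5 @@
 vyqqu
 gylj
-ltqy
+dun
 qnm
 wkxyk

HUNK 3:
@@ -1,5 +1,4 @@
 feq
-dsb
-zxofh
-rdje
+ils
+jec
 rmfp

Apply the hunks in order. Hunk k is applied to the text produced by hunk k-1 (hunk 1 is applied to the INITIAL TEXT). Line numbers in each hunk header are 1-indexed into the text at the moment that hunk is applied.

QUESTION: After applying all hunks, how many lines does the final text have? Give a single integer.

Answer: 15

Derivation:
Hunk 1: at line 6 remove [oseqn] add [vyqqu,gylj,ltqy] -> 16 lines: feq dsb zxofh rdje rmfp exml vyqqu gylj ltqy qnm wkxyk tev kmt eulbi cmmbu lvf
Hunk 2: at line 7 remove [ltqy] add [dun] -> 16 lines: feq dsb zxofh rdje rmfp exml vyqqu gylj dun qnm wkxyk tev kmt eulbi cmmbu lvf
Hunk 3: at line 1 remove [dsb,zxofh,rdje] add [ils,jec] -> 15 lines: feq ils jec rmfp exml vyqqu gylj dun qnm wkxyk tev kmt eulbi cmmbu lvf
Final line count: 15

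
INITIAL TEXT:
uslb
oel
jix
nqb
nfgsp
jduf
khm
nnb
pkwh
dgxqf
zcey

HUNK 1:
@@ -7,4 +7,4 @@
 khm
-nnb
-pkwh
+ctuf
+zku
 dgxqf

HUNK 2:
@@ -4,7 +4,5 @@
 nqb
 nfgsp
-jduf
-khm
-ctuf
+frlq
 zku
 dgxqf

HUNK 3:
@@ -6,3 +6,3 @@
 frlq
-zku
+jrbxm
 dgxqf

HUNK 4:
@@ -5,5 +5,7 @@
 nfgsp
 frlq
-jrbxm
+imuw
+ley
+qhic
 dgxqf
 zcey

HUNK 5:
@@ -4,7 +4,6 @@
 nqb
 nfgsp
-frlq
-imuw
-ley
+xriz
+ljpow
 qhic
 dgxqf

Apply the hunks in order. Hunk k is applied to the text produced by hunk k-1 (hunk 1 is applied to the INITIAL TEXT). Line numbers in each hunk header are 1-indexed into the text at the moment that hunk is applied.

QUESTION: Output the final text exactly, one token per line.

Answer: uslb
oel
jix
nqb
nfgsp
xriz
ljpow
qhic
dgxqf
zcey

Derivation:
Hunk 1: at line 7 remove [nnb,pkwh] add [ctuf,zku] -> 11 lines: uslb oel jix nqb nfgsp jduf khm ctuf zku dgxqf zcey
Hunk 2: at line 4 remove [jduf,khm,ctuf] add [frlq] -> 9 lines: uslb oel jix nqb nfgsp frlq zku dgxqf zcey
Hunk 3: at line 6 remove [zku] add [jrbxm] -> 9 lines: uslb oel jix nqb nfgsp frlq jrbxm dgxqf zcey
Hunk 4: at line 5 remove [jrbxm] add [imuw,ley,qhic] -> 11 lines: uslb oel jix nqb nfgsp frlq imuw ley qhic dgxqf zcey
Hunk 5: at line 4 remove [frlq,imuw,ley] add [xriz,ljpow] -> 10 lines: uslb oel jix nqb nfgsp xriz ljpow qhic dgxqf zcey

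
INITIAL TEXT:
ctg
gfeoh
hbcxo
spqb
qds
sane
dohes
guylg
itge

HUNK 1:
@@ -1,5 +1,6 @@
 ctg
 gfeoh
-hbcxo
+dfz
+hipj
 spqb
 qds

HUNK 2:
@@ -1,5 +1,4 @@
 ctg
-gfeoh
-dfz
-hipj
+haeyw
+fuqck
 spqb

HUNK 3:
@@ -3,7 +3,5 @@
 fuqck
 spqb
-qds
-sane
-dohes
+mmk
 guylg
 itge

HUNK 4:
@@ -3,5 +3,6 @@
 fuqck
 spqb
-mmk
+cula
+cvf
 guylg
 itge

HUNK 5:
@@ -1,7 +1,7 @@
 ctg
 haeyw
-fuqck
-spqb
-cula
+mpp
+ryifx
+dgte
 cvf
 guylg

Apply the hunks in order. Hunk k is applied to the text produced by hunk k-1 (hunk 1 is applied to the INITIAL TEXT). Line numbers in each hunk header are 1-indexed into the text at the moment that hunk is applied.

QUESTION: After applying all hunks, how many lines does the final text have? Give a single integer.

Answer: 8

Derivation:
Hunk 1: at line 1 remove [hbcxo] add [dfz,hipj] -> 10 lines: ctg gfeoh dfz hipj spqb qds sane dohes guylg itge
Hunk 2: at line 1 remove [gfeoh,dfz,hipj] add [haeyw,fuqck] -> 9 lines: ctg haeyw fuqck spqb qds sane dohes guylg itge
Hunk 3: at line 3 remove [qds,sane,dohes] add [mmk] -> 7 lines: ctg haeyw fuqck spqb mmk guylg itge
Hunk 4: at line 3 remove [mmk] add [cula,cvf] -> 8 lines: ctg haeyw fuqck spqb cula cvf guylg itge
Hunk 5: at line 1 remove [fuqck,spqb,cula] add [mpp,ryifx,dgte] -> 8 lines: ctg haeyw mpp ryifx dgte cvf guylg itge
Final line count: 8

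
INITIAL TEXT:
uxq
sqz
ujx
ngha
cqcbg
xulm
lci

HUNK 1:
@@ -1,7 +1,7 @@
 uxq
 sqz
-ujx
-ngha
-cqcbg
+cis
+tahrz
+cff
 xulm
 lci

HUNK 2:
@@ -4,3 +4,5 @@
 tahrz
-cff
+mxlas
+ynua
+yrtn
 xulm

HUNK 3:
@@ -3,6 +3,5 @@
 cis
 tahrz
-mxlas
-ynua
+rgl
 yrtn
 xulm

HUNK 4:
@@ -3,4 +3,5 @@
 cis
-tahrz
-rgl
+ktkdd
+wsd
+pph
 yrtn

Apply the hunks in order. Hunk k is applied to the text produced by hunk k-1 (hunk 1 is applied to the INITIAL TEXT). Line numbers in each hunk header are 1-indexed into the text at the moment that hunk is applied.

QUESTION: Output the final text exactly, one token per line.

Answer: uxq
sqz
cis
ktkdd
wsd
pph
yrtn
xulm
lci

Derivation:
Hunk 1: at line 1 remove [ujx,ngha,cqcbg] add [cis,tahrz,cff] -> 7 lines: uxq sqz cis tahrz cff xulm lci
Hunk 2: at line 4 remove [cff] add [mxlas,ynua,yrtn] -> 9 lines: uxq sqz cis tahrz mxlas ynua yrtn xulm lci
Hunk 3: at line 3 remove [mxlas,ynua] add [rgl] -> 8 lines: uxq sqz cis tahrz rgl yrtn xulm lci
Hunk 4: at line 3 remove [tahrz,rgl] add [ktkdd,wsd,pph] -> 9 lines: uxq sqz cis ktkdd wsd pph yrtn xulm lci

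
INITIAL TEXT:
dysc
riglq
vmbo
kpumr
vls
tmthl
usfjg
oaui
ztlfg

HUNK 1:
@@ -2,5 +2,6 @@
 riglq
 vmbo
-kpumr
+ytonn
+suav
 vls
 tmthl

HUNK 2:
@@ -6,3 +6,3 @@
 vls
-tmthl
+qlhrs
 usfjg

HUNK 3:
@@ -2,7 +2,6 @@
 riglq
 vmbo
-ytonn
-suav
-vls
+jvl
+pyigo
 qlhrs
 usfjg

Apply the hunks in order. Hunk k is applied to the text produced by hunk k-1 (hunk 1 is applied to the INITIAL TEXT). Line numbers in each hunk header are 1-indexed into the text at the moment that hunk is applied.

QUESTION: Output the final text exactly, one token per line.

Hunk 1: at line 2 remove [kpumr] add [ytonn,suav] -> 10 lines: dysc riglq vmbo ytonn suav vls tmthl usfjg oaui ztlfg
Hunk 2: at line 6 remove [tmthl] add [qlhrs] -> 10 lines: dysc riglq vmbo ytonn suav vls qlhrs usfjg oaui ztlfg
Hunk 3: at line 2 remove [ytonn,suav,vls] add [jvl,pyigo] -> 9 lines: dysc riglq vmbo jvl pyigo qlhrs usfjg oaui ztlfg

Answer: dysc
riglq
vmbo
jvl
pyigo
qlhrs
usfjg
oaui
ztlfg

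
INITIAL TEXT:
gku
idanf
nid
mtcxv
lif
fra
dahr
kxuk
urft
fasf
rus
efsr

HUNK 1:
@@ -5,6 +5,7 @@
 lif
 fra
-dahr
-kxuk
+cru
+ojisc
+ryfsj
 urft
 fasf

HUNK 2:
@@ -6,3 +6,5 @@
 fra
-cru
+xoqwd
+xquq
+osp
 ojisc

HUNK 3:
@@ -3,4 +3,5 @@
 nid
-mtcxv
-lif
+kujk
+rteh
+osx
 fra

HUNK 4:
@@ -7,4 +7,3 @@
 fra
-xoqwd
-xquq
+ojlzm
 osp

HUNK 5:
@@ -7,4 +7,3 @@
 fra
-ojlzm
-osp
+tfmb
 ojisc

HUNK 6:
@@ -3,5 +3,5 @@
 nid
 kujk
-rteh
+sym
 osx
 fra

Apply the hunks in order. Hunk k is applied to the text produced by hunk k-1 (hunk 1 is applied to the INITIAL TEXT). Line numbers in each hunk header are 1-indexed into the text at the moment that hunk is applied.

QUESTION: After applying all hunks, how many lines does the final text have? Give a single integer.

Answer: 14

Derivation:
Hunk 1: at line 5 remove [dahr,kxuk] add [cru,ojisc,ryfsj] -> 13 lines: gku idanf nid mtcxv lif fra cru ojisc ryfsj urft fasf rus efsr
Hunk 2: at line 6 remove [cru] add [xoqwd,xquq,osp] -> 15 lines: gku idanf nid mtcxv lif fra xoqwd xquq osp ojisc ryfsj urft fasf rus efsr
Hunk 3: at line 3 remove [mtcxv,lif] add [kujk,rteh,osx] -> 16 lines: gku idanf nid kujk rteh osx fra xoqwd xquq osp ojisc ryfsj urft fasf rus efsr
Hunk 4: at line 7 remove [xoqwd,xquq] add [ojlzm] -> 15 lines: gku idanf nid kujk rteh osx fra ojlzm osp ojisc ryfsj urft fasf rus efsr
Hunk 5: at line 7 remove [ojlzm,osp] add [tfmb] -> 14 lines: gku idanf nid kujk rteh osx fra tfmb ojisc ryfsj urft fasf rus efsr
Hunk 6: at line 3 remove [rteh] add [sym] -> 14 lines: gku idanf nid kujk sym osx fra tfmb ojisc ryfsj urft fasf rus efsr
Final line count: 14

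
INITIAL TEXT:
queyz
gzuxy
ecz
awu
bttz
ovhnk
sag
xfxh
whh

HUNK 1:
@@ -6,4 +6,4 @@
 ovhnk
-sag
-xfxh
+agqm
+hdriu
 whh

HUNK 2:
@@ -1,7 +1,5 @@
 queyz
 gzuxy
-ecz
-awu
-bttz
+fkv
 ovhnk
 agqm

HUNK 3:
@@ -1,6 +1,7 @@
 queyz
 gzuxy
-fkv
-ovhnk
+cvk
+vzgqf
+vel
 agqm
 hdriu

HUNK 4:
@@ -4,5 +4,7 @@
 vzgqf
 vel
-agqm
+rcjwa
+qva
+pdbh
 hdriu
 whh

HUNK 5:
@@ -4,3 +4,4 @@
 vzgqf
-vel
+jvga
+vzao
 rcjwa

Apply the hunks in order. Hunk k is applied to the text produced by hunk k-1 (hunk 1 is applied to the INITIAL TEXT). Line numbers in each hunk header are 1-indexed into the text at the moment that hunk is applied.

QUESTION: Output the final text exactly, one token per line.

Hunk 1: at line 6 remove [sag,xfxh] add [agqm,hdriu] -> 9 lines: queyz gzuxy ecz awu bttz ovhnk agqm hdriu whh
Hunk 2: at line 1 remove [ecz,awu,bttz] add [fkv] -> 7 lines: queyz gzuxy fkv ovhnk agqm hdriu whh
Hunk 3: at line 1 remove [fkv,ovhnk] add [cvk,vzgqf,vel] -> 8 lines: queyz gzuxy cvk vzgqf vel agqm hdriu whh
Hunk 4: at line 4 remove [agqm] add [rcjwa,qva,pdbh] -> 10 lines: queyz gzuxy cvk vzgqf vel rcjwa qva pdbh hdriu whh
Hunk 5: at line 4 remove [vel] add [jvga,vzao] -> 11 lines: queyz gzuxy cvk vzgqf jvga vzao rcjwa qva pdbh hdriu whh

Answer: queyz
gzuxy
cvk
vzgqf
jvga
vzao
rcjwa
qva
pdbh
hdriu
whh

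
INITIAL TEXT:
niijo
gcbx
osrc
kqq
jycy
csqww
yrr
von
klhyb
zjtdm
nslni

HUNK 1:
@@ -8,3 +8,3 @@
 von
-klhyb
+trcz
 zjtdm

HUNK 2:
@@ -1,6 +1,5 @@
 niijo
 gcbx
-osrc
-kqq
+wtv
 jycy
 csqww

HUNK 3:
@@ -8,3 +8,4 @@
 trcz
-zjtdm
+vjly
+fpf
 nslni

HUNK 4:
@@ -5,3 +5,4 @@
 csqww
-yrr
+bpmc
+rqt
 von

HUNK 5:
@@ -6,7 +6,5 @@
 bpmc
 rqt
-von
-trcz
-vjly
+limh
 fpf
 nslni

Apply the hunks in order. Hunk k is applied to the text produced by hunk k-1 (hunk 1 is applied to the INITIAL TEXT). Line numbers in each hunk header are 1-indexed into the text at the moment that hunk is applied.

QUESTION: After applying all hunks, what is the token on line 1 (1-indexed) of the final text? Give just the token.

Hunk 1: at line 8 remove [klhyb] add [trcz] -> 11 lines: niijo gcbx osrc kqq jycy csqww yrr von trcz zjtdm nslni
Hunk 2: at line 1 remove [osrc,kqq] add [wtv] -> 10 lines: niijo gcbx wtv jycy csqww yrr von trcz zjtdm nslni
Hunk 3: at line 8 remove [zjtdm] add [vjly,fpf] -> 11 lines: niijo gcbx wtv jycy csqww yrr von trcz vjly fpf nslni
Hunk 4: at line 5 remove [yrr] add [bpmc,rqt] -> 12 lines: niijo gcbx wtv jycy csqww bpmc rqt von trcz vjly fpf nslni
Hunk 5: at line 6 remove [von,trcz,vjly] add [limh] -> 10 lines: niijo gcbx wtv jycy csqww bpmc rqt limh fpf nslni
Final line 1: niijo

Answer: niijo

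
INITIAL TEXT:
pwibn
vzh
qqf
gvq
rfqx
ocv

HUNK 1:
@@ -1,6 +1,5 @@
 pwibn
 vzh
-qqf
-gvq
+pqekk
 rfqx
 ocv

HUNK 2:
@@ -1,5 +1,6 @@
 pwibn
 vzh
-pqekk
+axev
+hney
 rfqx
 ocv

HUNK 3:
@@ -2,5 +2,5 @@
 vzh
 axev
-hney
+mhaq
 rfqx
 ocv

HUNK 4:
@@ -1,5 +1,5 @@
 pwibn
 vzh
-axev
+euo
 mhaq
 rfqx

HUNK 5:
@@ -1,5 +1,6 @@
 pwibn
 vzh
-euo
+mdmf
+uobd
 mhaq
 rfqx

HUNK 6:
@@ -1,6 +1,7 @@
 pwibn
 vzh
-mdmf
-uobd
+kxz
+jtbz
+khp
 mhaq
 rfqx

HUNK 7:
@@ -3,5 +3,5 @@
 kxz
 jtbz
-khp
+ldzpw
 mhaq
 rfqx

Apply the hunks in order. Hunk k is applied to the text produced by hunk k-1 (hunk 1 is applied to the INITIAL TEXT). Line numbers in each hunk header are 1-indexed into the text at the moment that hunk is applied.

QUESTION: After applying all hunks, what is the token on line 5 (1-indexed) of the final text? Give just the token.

Hunk 1: at line 1 remove [qqf,gvq] add [pqekk] -> 5 lines: pwibn vzh pqekk rfqx ocv
Hunk 2: at line 1 remove [pqekk] add [axev,hney] -> 6 lines: pwibn vzh axev hney rfqx ocv
Hunk 3: at line 2 remove [hney] add [mhaq] -> 6 lines: pwibn vzh axev mhaq rfqx ocv
Hunk 4: at line 1 remove [axev] add [euo] -> 6 lines: pwibn vzh euo mhaq rfqx ocv
Hunk 5: at line 1 remove [euo] add [mdmf,uobd] -> 7 lines: pwibn vzh mdmf uobd mhaq rfqx ocv
Hunk 6: at line 1 remove [mdmf,uobd] add [kxz,jtbz,khp] -> 8 lines: pwibn vzh kxz jtbz khp mhaq rfqx ocv
Hunk 7: at line 3 remove [khp] add [ldzpw] -> 8 lines: pwibn vzh kxz jtbz ldzpw mhaq rfqx ocv
Final line 5: ldzpw

Answer: ldzpw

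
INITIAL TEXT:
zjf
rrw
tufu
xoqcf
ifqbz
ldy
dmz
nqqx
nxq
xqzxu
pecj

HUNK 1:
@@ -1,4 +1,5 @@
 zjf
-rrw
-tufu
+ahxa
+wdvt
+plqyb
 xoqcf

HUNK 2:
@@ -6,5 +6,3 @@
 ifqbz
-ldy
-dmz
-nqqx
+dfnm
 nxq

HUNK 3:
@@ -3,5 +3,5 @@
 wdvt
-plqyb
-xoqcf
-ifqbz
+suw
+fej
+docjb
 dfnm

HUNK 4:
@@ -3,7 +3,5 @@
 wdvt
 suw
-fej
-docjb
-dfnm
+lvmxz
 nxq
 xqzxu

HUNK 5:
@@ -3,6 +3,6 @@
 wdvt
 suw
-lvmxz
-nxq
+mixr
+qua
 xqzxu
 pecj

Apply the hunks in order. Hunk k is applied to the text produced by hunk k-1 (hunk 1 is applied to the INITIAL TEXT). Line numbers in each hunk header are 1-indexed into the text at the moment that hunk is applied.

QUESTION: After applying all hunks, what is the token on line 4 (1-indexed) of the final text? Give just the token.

Hunk 1: at line 1 remove [rrw,tufu] add [ahxa,wdvt,plqyb] -> 12 lines: zjf ahxa wdvt plqyb xoqcf ifqbz ldy dmz nqqx nxq xqzxu pecj
Hunk 2: at line 6 remove [ldy,dmz,nqqx] add [dfnm] -> 10 lines: zjf ahxa wdvt plqyb xoqcf ifqbz dfnm nxq xqzxu pecj
Hunk 3: at line 3 remove [plqyb,xoqcf,ifqbz] add [suw,fej,docjb] -> 10 lines: zjf ahxa wdvt suw fej docjb dfnm nxq xqzxu pecj
Hunk 4: at line 3 remove [fej,docjb,dfnm] add [lvmxz] -> 8 lines: zjf ahxa wdvt suw lvmxz nxq xqzxu pecj
Hunk 5: at line 3 remove [lvmxz,nxq] add [mixr,qua] -> 8 lines: zjf ahxa wdvt suw mixr qua xqzxu pecj
Final line 4: suw

Answer: suw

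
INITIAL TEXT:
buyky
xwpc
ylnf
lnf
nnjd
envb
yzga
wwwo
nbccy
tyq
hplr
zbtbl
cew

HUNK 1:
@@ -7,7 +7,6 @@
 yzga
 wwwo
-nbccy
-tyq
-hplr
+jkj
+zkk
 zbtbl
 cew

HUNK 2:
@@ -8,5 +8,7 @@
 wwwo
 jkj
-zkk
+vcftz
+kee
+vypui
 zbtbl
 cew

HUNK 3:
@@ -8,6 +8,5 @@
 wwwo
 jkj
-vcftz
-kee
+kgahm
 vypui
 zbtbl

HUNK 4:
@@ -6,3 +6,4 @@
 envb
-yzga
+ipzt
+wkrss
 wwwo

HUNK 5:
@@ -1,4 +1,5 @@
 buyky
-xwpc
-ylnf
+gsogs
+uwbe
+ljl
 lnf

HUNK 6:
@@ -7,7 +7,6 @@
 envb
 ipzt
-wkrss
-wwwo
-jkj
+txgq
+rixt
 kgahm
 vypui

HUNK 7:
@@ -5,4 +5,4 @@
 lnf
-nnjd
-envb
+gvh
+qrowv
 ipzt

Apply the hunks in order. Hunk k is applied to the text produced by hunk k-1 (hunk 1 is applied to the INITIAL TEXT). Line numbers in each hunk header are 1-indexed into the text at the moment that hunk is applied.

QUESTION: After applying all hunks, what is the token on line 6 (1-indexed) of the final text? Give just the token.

Answer: gvh

Derivation:
Hunk 1: at line 7 remove [nbccy,tyq,hplr] add [jkj,zkk] -> 12 lines: buyky xwpc ylnf lnf nnjd envb yzga wwwo jkj zkk zbtbl cew
Hunk 2: at line 8 remove [zkk] add [vcftz,kee,vypui] -> 14 lines: buyky xwpc ylnf lnf nnjd envb yzga wwwo jkj vcftz kee vypui zbtbl cew
Hunk 3: at line 8 remove [vcftz,kee] add [kgahm] -> 13 lines: buyky xwpc ylnf lnf nnjd envb yzga wwwo jkj kgahm vypui zbtbl cew
Hunk 4: at line 6 remove [yzga] add [ipzt,wkrss] -> 14 lines: buyky xwpc ylnf lnf nnjd envb ipzt wkrss wwwo jkj kgahm vypui zbtbl cew
Hunk 5: at line 1 remove [xwpc,ylnf] add [gsogs,uwbe,ljl] -> 15 lines: buyky gsogs uwbe ljl lnf nnjd envb ipzt wkrss wwwo jkj kgahm vypui zbtbl cew
Hunk 6: at line 7 remove [wkrss,wwwo,jkj] add [txgq,rixt] -> 14 lines: buyky gsogs uwbe ljl lnf nnjd envb ipzt txgq rixt kgahm vypui zbtbl cew
Hunk 7: at line 5 remove [nnjd,envb] add [gvh,qrowv] -> 14 lines: buyky gsogs uwbe ljl lnf gvh qrowv ipzt txgq rixt kgahm vypui zbtbl cew
Final line 6: gvh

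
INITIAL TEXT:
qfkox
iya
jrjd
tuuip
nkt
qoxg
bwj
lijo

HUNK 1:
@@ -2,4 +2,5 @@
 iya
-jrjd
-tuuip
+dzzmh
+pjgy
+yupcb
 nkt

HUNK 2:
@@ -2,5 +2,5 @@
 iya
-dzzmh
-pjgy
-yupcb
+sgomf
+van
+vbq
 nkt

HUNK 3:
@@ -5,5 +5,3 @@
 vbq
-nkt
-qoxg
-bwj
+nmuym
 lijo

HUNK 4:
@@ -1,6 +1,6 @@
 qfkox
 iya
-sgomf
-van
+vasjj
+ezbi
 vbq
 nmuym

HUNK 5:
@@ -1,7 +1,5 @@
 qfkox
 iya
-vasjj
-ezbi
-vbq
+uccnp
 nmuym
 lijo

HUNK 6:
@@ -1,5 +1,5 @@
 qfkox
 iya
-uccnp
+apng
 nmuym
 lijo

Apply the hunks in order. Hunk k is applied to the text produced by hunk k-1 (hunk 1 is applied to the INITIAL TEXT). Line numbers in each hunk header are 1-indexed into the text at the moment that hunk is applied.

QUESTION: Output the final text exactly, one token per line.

Answer: qfkox
iya
apng
nmuym
lijo

Derivation:
Hunk 1: at line 2 remove [jrjd,tuuip] add [dzzmh,pjgy,yupcb] -> 9 lines: qfkox iya dzzmh pjgy yupcb nkt qoxg bwj lijo
Hunk 2: at line 2 remove [dzzmh,pjgy,yupcb] add [sgomf,van,vbq] -> 9 lines: qfkox iya sgomf van vbq nkt qoxg bwj lijo
Hunk 3: at line 5 remove [nkt,qoxg,bwj] add [nmuym] -> 7 lines: qfkox iya sgomf van vbq nmuym lijo
Hunk 4: at line 1 remove [sgomf,van] add [vasjj,ezbi] -> 7 lines: qfkox iya vasjj ezbi vbq nmuym lijo
Hunk 5: at line 1 remove [vasjj,ezbi,vbq] add [uccnp] -> 5 lines: qfkox iya uccnp nmuym lijo
Hunk 6: at line 1 remove [uccnp] add [apng] -> 5 lines: qfkox iya apng nmuym lijo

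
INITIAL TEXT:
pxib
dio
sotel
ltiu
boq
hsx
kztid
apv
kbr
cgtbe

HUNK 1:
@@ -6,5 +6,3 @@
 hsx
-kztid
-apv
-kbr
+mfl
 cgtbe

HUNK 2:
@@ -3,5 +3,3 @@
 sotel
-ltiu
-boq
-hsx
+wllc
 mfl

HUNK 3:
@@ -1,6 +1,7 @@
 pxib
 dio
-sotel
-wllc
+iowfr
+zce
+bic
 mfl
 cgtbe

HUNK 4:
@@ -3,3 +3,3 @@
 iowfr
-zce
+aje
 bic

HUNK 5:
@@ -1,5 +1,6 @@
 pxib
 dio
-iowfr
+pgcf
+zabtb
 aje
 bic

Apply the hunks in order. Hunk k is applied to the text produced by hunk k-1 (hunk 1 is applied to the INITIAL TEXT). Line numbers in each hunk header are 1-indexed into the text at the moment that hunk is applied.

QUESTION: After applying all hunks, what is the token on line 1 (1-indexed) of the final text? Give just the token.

Answer: pxib

Derivation:
Hunk 1: at line 6 remove [kztid,apv,kbr] add [mfl] -> 8 lines: pxib dio sotel ltiu boq hsx mfl cgtbe
Hunk 2: at line 3 remove [ltiu,boq,hsx] add [wllc] -> 6 lines: pxib dio sotel wllc mfl cgtbe
Hunk 3: at line 1 remove [sotel,wllc] add [iowfr,zce,bic] -> 7 lines: pxib dio iowfr zce bic mfl cgtbe
Hunk 4: at line 3 remove [zce] add [aje] -> 7 lines: pxib dio iowfr aje bic mfl cgtbe
Hunk 5: at line 1 remove [iowfr] add [pgcf,zabtb] -> 8 lines: pxib dio pgcf zabtb aje bic mfl cgtbe
Final line 1: pxib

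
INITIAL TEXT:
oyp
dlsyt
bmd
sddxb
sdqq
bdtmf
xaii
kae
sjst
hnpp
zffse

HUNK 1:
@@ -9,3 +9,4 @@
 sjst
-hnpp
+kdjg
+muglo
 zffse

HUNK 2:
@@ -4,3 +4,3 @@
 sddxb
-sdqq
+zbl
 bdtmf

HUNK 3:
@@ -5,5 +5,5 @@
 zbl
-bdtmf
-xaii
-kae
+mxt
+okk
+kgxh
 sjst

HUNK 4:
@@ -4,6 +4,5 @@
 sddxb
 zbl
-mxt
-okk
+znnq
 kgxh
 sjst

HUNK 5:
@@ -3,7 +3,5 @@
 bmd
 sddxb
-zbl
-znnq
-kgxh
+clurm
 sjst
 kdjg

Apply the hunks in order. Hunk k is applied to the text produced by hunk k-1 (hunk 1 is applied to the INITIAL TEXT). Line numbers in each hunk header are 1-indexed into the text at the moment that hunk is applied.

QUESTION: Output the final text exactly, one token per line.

Hunk 1: at line 9 remove [hnpp] add [kdjg,muglo] -> 12 lines: oyp dlsyt bmd sddxb sdqq bdtmf xaii kae sjst kdjg muglo zffse
Hunk 2: at line 4 remove [sdqq] add [zbl] -> 12 lines: oyp dlsyt bmd sddxb zbl bdtmf xaii kae sjst kdjg muglo zffse
Hunk 3: at line 5 remove [bdtmf,xaii,kae] add [mxt,okk,kgxh] -> 12 lines: oyp dlsyt bmd sddxb zbl mxt okk kgxh sjst kdjg muglo zffse
Hunk 4: at line 4 remove [mxt,okk] add [znnq] -> 11 lines: oyp dlsyt bmd sddxb zbl znnq kgxh sjst kdjg muglo zffse
Hunk 5: at line 3 remove [zbl,znnq,kgxh] add [clurm] -> 9 lines: oyp dlsyt bmd sddxb clurm sjst kdjg muglo zffse

Answer: oyp
dlsyt
bmd
sddxb
clurm
sjst
kdjg
muglo
zffse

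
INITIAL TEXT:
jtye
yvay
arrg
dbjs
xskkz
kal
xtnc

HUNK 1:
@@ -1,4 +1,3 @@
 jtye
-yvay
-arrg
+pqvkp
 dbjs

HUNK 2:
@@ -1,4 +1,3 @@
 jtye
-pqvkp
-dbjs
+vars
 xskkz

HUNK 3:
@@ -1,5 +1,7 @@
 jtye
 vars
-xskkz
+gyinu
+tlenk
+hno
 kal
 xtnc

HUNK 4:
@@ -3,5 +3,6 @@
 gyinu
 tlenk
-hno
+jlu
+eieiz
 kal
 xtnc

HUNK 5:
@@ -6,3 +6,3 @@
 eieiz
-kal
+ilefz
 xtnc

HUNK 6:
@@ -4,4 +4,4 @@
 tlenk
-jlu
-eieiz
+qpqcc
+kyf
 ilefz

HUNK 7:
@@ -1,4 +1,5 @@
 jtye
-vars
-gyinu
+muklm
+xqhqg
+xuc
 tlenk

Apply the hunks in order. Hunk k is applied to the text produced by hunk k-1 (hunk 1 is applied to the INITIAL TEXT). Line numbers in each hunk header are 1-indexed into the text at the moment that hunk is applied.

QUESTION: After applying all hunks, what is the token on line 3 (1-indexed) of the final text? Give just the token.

Hunk 1: at line 1 remove [yvay,arrg] add [pqvkp] -> 6 lines: jtye pqvkp dbjs xskkz kal xtnc
Hunk 2: at line 1 remove [pqvkp,dbjs] add [vars] -> 5 lines: jtye vars xskkz kal xtnc
Hunk 3: at line 1 remove [xskkz] add [gyinu,tlenk,hno] -> 7 lines: jtye vars gyinu tlenk hno kal xtnc
Hunk 4: at line 3 remove [hno] add [jlu,eieiz] -> 8 lines: jtye vars gyinu tlenk jlu eieiz kal xtnc
Hunk 5: at line 6 remove [kal] add [ilefz] -> 8 lines: jtye vars gyinu tlenk jlu eieiz ilefz xtnc
Hunk 6: at line 4 remove [jlu,eieiz] add [qpqcc,kyf] -> 8 lines: jtye vars gyinu tlenk qpqcc kyf ilefz xtnc
Hunk 7: at line 1 remove [vars,gyinu] add [muklm,xqhqg,xuc] -> 9 lines: jtye muklm xqhqg xuc tlenk qpqcc kyf ilefz xtnc
Final line 3: xqhqg

Answer: xqhqg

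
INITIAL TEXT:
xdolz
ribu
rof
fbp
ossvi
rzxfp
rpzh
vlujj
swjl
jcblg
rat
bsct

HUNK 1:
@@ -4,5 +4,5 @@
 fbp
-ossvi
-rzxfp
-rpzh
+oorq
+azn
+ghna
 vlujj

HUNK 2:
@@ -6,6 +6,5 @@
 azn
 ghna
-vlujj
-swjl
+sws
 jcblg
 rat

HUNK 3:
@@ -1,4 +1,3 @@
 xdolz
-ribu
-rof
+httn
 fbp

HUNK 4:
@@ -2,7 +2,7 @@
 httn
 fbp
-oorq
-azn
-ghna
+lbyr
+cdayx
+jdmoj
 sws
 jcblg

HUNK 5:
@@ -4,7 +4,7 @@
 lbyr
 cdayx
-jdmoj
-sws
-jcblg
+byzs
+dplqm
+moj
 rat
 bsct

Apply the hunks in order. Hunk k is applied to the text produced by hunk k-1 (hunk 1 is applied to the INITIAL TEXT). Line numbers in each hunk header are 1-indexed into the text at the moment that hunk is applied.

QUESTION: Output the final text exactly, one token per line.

Hunk 1: at line 4 remove [ossvi,rzxfp,rpzh] add [oorq,azn,ghna] -> 12 lines: xdolz ribu rof fbp oorq azn ghna vlujj swjl jcblg rat bsct
Hunk 2: at line 6 remove [vlujj,swjl] add [sws] -> 11 lines: xdolz ribu rof fbp oorq azn ghna sws jcblg rat bsct
Hunk 3: at line 1 remove [ribu,rof] add [httn] -> 10 lines: xdolz httn fbp oorq azn ghna sws jcblg rat bsct
Hunk 4: at line 2 remove [oorq,azn,ghna] add [lbyr,cdayx,jdmoj] -> 10 lines: xdolz httn fbp lbyr cdayx jdmoj sws jcblg rat bsct
Hunk 5: at line 4 remove [jdmoj,sws,jcblg] add [byzs,dplqm,moj] -> 10 lines: xdolz httn fbp lbyr cdayx byzs dplqm moj rat bsct

Answer: xdolz
httn
fbp
lbyr
cdayx
byzs
dplqm
moj
rat
bsct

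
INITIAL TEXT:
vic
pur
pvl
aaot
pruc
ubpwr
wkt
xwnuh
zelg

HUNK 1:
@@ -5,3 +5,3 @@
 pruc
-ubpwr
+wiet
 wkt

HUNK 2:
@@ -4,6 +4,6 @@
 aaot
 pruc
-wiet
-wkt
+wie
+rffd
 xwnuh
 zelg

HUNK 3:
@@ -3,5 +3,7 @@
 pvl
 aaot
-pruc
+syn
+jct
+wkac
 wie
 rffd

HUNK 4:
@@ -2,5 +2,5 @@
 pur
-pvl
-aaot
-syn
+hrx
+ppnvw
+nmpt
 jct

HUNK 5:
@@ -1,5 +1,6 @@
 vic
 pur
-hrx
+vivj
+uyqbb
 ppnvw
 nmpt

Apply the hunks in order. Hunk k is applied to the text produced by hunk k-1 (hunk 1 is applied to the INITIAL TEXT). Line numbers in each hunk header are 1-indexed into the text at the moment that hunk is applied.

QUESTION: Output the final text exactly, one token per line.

Hunk 1: at line 5 remove [ubpwr] add [wiet] -> 9 lines: vic pur pvl aaot pruc wiet wkt xwnuh zelg
Hunk 2: at line 4 remove [wiet,wkt] add [wie,rffd] -> 9 lines: vic pur pvl aaot pruc wie rffd xwnuh zelg
Hunk 3: at line 3 remove [pruc] add [syn,jct,wkac] -> 11 lines: vic pur pvl aaot syn jct wkac wie rffd xwnuh zelg
Hunk 4: at line 2 remove [pvl,aaot,syn] add [hrx,ppnvw,nmpt] -> 11 lines: vic pur hrx ppnvw nmpt jct wkac wie rffd xwnuh zelg
Hunk 5: at line 1 remove [hrx] add [vivj,uyqbb] -> 12 lines: vic pur vivj uyqbb ppnvw nmpt jct wkac wie rffd xwnuh zelg

Answer: vic
pur
vivj
uyqbb
ppnvw
nmpt
jct
wkac
wie
rffd
xwnuh
zelg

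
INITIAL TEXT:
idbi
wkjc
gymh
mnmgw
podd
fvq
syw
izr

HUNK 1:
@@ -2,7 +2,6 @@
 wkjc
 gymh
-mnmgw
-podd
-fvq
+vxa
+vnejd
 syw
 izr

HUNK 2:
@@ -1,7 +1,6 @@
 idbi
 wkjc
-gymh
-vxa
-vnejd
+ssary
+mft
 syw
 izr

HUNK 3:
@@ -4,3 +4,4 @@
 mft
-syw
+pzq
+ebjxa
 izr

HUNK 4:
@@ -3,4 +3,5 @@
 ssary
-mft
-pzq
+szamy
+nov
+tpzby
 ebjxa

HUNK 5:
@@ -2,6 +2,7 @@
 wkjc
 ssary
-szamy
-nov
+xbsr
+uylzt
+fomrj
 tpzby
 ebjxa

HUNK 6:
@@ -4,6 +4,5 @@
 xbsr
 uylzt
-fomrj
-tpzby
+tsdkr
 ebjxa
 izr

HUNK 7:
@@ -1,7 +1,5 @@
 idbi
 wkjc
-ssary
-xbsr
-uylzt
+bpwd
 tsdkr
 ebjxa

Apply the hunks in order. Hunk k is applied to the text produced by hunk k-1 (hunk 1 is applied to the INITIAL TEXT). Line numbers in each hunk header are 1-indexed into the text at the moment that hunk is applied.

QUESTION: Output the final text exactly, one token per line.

Hunk 1: at line 2 remove [mnmgw,podd,fvq] add [vxa,vnejd] -> 7 lines: idbi wkjc gymh vxa vnejd syw izr
Hunk 2: at line 1 remove [gymh,vxa,vnejd] add [ssary,mft] -> 6 lines: idbi wkjc ssary mft syw izr
Hunk 3: at line 4 remove [syw] add [pzq,ebjxa] -> 7 lines: idbi wkjc ssary mft pzq ebjxa izr
Hunk 4: at line 3 remove [mft,pzq] add [szamy,nov,tpzby] -> 8 lines: idbi wkjc ssary szamy nov tpzby ebjxa izr
Hunk 5: at line 2 remove [szamy,nov] add [xbsr,uylzt,fomrj] -> 9 lines: idbi wkjc ssary xbsr uylzt fomrj tpzby ebjxa izr
Hunk 6: at line 4 remove [fomrj,tpzby] add [tsdkr] -> 8 lines: idbi wkjc ssary xbsr uylzt tsdkr ebjxa izr
Hunk 7: at line 1 remove [ssary,xbsr,uylzt] add [bpwd] -> 6 lines: idbi wkjc bpwd tsdkr ebjxa izr

Answer: idbi
wkjc
bpwd
tsdkr
ebjxa
izr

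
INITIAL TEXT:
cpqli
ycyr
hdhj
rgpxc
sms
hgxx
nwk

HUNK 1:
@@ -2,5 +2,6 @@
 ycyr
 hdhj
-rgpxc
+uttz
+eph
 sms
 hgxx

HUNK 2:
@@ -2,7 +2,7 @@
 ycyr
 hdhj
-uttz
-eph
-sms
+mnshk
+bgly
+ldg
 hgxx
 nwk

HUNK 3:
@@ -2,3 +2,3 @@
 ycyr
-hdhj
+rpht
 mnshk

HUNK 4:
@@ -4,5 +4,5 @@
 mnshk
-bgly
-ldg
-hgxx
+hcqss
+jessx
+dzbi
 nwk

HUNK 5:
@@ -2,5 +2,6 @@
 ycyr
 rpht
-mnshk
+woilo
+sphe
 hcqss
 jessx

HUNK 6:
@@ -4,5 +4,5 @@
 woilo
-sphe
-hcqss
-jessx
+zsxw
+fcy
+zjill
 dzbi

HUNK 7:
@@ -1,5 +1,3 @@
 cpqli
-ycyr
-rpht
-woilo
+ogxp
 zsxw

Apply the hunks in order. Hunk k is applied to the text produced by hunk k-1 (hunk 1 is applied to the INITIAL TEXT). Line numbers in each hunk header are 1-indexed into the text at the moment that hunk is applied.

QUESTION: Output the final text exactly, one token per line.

Answer: cpqli
ogxp
zsxw
fcy
zjill
dzbi
nwk

Derivation:
Hunk 1: at line 2 remove [rgpxc] add [uttz,eph] -> 8 lines: cpqli ycyr hdhj uttz eph sms hgxx nwk
Hunk 2: at line 2 remove [uttz,eph,sms] add [mnshk,bgly,ldg] -> 8 lines: cpqli ycyr hdhj mnshk bgly ldg hgxx nwk
Hunk 3: at line 2 remove [hdhj] add [rpht] -> 8 lines: cpqli ycyr rpht mnshk bgly ldg hgxx nwk
Hunk 4: at line 4 remove [bgly,ldg,hgxx] add [hcqss,jessx,dzbi] -> 8 lines: cpqli ycyr rpht mnshk hcqss jessx dzbi nwk
Hunk 5: at line 2 remove [mnshk] add [woilo,sphe] -> 9 lines: cpqli ycyr rpht woilo sphe hcqss jessx dzbi nwk
Hunk 6: at line 4 remove [sphe,hcqss,jessx] add [zsxw,fcy,zjill] -> 9 lines: cpqli ycyr rpht woilo zsxw fcy zjill dzbi nwk
Hunk 7: at line 1 remove [ycyr,rpht,woilo] add [ogxp] -> 7 lines: cpqli ogxp zsxw fcy zjill dzbi nwk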